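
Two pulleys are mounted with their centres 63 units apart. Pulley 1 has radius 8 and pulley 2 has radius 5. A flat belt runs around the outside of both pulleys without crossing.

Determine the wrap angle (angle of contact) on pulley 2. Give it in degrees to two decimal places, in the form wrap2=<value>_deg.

open belt: β = asin((r2−r1)/C) = asin(-3/63) = -2.7294°
wrap1 = π − 2β = 185.4588°
wrap2 = π + 2β = 174.5412°

wrap2=174.54_deg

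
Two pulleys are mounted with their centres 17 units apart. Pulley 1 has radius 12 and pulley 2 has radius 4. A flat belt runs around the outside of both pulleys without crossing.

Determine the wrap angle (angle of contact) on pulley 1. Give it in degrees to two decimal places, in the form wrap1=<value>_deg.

wrap1=236.14_deg

open belt: β = asin((r2−r1)/C) = asin(-8/17) = -28.0725°
wrap1 = π − 2β = 236.1450°
wrap2 = π + 2β = 123.8550°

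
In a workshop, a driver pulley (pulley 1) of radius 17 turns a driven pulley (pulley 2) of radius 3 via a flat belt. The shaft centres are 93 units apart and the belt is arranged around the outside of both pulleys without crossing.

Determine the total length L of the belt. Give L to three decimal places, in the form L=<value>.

open belt: β = asin((r2−r1)/C) = asin(-14/93) = -8.6581°
wrap1 = π − 2β = 197.3162°
wrap2 = π + 2β = 162.6838°
tangent length = C·cosβ = 91.9402
L = r1·wrap1 + r2·wrap2 + 2·C·cosβ = 17·3.4438 + 3·2.8394 + 2·91.9402 = 250.9434

L=250.943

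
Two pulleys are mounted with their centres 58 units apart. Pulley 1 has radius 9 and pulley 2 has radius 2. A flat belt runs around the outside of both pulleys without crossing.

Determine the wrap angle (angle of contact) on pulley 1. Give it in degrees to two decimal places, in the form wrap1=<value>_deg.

open belt: β = asin((r2−r1)/C) = asin(-7/58) = -6.9319°
wrap1 = π − 2β = 193.8638°
wrap2 = π + 2β = 166.1362°

wrap1=193.86_deg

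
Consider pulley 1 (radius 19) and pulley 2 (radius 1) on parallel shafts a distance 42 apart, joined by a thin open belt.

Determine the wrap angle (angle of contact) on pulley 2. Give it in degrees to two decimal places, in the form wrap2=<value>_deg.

open belt: β = asin((r2−r1)/C) = asin(-18/42) = -25.3769°
wrap1 = π − 2β = 230.7539°
wrap2 = π + 2β = 129.2461°

wrap2=129.25_deg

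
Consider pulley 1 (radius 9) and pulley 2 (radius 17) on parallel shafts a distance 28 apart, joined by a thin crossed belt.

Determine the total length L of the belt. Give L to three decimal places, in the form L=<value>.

L=164.374

crossed belt: β = asin((r1+r2)/C) = asin(26/28) = 68.2132°
wrap1 = wrap2 = π + 2β = 316.4264°
tangent length = C·cosβ = 10.3923
L = (r1+r2)·wrap + 2·C·cosβ = 26·5.5227 + 2·10.3923 = 164.3744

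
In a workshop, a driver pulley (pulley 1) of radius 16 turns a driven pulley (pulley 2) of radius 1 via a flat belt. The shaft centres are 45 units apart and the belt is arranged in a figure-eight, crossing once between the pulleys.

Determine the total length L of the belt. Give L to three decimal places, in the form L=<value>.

crossed belt: β = asin((r1+r2)/C) = asin(17/45) = 22.1961°
wrap1 = wrap2 = π + 2β = 224.3922°
tangent length = C·cosβ = 41.6653
L = (r1+r2)·wrap + 2·C·cosβ = 17·3.9164 + 2·41.6653 = 149.9092

L=149.909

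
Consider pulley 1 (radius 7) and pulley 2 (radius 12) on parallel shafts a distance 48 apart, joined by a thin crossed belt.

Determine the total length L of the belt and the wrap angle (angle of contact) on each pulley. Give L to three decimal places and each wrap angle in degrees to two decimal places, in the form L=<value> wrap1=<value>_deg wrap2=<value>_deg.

crossed belt: β = asin((r1+r2)/C) = asin(19/48) = 23.3180°
wrap1 = wrap2 = π + 2β = 226.6359°
tangent length = C·cosβ = 44.0795
L = (r1+r2)·wrap + 2·C·cosβ = 19·3.9555 + 2·44.0795 = 163.3143

L=163.314 wrap1=226.64_deg wrap2=226.64_deg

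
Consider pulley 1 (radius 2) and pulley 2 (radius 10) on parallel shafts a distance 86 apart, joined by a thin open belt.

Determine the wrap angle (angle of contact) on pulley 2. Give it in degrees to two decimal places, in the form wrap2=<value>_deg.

wrap2=190.68_deg

open belt: β = asin((r2−r1)/C) = asin(8/86) = 5.3376°
wrap1 = π − 2β = 169.3249°
wrap2 = π + 2β = 190.6751°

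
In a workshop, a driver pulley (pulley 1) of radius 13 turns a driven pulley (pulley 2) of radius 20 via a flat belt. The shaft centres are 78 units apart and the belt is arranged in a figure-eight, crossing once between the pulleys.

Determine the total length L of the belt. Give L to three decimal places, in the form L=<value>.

crossed belt: β = asin((r1+r2)/C) = asin(33/78) = 25.0290°
wrap1 = wrap2 = π + 2β = 230.0580°
tangent length = C·cosβ = 70.6753
L = (r1+r2)·wrap + 2·C·cosβ = 33·4.0153 + 2·70.6753 = 273.8545

L=273.855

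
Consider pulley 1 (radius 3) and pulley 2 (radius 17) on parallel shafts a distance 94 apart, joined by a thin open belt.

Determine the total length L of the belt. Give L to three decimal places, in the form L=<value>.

L=252.921

open belt: β = asin((r2−r1)/C) = asin(14/94) = 8.5653°
wrap1 = π − 2β = 162.8694°
wrap2 = π + 2β = 197.1306°
tangent length = C·cosβ = 92.9516
L = r1·wrap1 + r2·wrap2 + 2·C·cosβ = 3·2.8426 + 17·3.4406 + 2·92.9516 = 252.9208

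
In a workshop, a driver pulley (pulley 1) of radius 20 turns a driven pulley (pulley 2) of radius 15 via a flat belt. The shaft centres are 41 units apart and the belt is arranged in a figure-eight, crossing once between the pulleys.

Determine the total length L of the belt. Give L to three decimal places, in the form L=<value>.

crossed belt: β = asin((r1+r2)/C) = asin(35/41) = 58.6119°
wrap1 = wrap2 = π + 2β = 297.2237°
tangent length = C·cosβ = 21.3542
L = (r1+r2)·wrap + 2·C·cosβ = 35·5.1875 + 2·21.3542 = 224.2719

L=224.272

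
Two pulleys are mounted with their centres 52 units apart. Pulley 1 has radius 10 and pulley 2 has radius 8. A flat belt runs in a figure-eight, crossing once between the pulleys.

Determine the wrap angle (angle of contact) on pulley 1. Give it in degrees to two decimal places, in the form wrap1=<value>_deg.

wrap1=220.50_deg

crossed belt: β = asin((r1+r2)/C) = asin(18/52) = 20.2522°
wrap1 = wrap2 = π + 2β = 220.5045°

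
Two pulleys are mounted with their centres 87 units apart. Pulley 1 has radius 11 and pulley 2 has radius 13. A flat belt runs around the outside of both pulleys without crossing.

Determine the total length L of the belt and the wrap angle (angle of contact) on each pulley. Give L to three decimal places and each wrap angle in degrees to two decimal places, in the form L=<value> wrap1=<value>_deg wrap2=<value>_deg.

L=249.444 wrap1=177.37_deg wrap2=182.63_deg

open belt: β = asin((r2−r1)/C) = asin(2/87) = 1.3173°
wrap1 = π − 2β = 177.3655°
wrap2 = π + 2β = 182.6345°
tangent length = C·cosβ = 86.9770
L = r1·wrap1 + r2·wrap2 + 2·C·cosβ = 11·3.0956 + 13·3.1876 + 2·86.9770 = 249.4442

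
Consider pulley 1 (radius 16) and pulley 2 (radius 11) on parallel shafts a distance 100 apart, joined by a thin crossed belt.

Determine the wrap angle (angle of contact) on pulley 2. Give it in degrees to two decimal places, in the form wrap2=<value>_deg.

wrap2=211.33_deg

crossed belt: β = asin((r1+r2)/C) = asin(27/100) = 15.6643°
wrap1 = wrap2 = π + 2β = 211.3285°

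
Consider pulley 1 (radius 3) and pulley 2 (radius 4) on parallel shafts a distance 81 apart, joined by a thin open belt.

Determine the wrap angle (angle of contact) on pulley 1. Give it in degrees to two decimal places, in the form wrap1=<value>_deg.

wrap1=178.59_deg

open belt: β = asin((r2−r1)/C) = asin(1/81) = 0.7074°
wrap1 = π − 2β = 178.5853°
wrap2 = π + 2β = 181.4147°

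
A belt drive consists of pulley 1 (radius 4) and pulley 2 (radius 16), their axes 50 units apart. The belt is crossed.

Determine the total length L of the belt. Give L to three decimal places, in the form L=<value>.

crossed belt: β = asin((r1+r2)/C) = asin(20/50) = 23.5782°
wrap1 = wrap2 = π + 2β = 227.1564°
tangent length = C·cosβ = 45.8258
L = (r1+r2)·wrap + 2·C·cosβ = 20·3.9646 + 2·45.8258 = 170.9440

L=170.944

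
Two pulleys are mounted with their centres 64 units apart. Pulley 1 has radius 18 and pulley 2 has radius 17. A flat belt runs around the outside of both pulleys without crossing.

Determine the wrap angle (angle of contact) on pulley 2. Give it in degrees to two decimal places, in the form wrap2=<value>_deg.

wrap2=178.21_deg

open belt: β = asin((r2−r1)/C) = asin(-1/64) = -0.8953°
wrap1 = π − 2β = 181.7906°
wrap2 = π + 2β = 178.2094°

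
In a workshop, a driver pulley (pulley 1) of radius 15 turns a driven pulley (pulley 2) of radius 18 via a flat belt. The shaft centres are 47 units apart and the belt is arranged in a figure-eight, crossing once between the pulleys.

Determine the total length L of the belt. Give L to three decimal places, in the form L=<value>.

L=221.979

crossed belt: β = asin((r1+r2)/C) = asin(33/47) = 44.5980°
wrap1 = wrap2 = π + 2β = 269.1959°
tangent length = C·cosβ = 33.4664
L = (r1+r2)·wrap + 2·C·cosβ = 33·4.6984 + 2·33.4664 = 221.9785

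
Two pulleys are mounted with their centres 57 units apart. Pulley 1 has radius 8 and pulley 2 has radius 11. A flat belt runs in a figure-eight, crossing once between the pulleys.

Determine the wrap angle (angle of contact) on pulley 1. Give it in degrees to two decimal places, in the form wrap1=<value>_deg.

crossed belt: β = asin((r1+r2)/C) = asin(19/57) = 19.4712°
wrap1 = wrap2 = π + 2β = 218.9424°

wrap1=218.94_deg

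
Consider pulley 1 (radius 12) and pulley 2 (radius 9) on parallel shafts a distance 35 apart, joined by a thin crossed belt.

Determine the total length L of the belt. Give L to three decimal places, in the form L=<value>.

L=149.000

crossed belt: β = asin((r1+r2)/C) = asin(21/35) = 36.8699°
wrap1 = wrap2 = π + 2β = 253.7398°
tangent length = C·cosβ = 28.0000
L = (r1+r2)·wrap + 2·C·cosβ = 21·4.4286 + 2·28.0000 = 149.0005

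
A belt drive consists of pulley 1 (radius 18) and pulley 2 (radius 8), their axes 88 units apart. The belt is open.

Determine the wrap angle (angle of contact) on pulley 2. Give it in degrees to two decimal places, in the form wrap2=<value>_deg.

open belt: β = asin((r2−r1)/C) = asin(-10/88) = -6.5250°
wrap1 = π − 2β = 193.0500°
wrap2 = π + 2β = 166.9500°

wrap2=166.95_deg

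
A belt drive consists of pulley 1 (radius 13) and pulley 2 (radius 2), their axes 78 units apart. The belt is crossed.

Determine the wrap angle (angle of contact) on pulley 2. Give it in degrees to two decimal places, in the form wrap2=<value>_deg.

wrap2=202.17_deg

crossed belt: β = asin((r1+r2)/C) = asin(15/78) = 11.0875°
wrap1 = wrap2 = π + 2β = 202.1750°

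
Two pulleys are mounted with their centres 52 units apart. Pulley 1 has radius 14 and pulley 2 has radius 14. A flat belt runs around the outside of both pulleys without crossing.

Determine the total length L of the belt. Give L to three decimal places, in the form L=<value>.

open belt: β = asin((r2−r1)/C) = asin(0/52) = 0.0000°
wrap1 = π − 2β = 180.0000°
wrap2 = π + 2β = 180.0000°
tangent length = C·cosβ = 52.0000
L = r1·wrap1 + r2·wrap2 + 2·C·cosβ = 14·3.1416 + 14·3.1416 + 2·52.0000 = 191.9646

L=191.965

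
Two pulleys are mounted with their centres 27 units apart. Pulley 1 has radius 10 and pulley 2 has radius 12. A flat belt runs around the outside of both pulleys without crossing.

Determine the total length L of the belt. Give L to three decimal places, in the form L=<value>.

open belt: β = asin((r2−r1)/C) = asin(2/27) = 4.2480°
wrap1 = π − 2β = 171.5040°
wrap2 = π + 2β = 188.4960°
tangent length = C·cosβ = 26.9258
L = r1·wrap1 + r2·wrap2 + 2·C·cosβ = 10·2.9933 + 12·3.2899 + 2·26.9258 = 123.2633

L=123.263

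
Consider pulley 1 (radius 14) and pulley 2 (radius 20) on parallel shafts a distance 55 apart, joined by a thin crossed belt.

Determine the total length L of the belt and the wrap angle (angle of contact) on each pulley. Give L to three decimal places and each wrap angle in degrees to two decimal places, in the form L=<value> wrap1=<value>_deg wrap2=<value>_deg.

crossed belt: β = asin((r1+r2)/C) = asin(34/55) = 38.1835°
wrap1 = wrap2 = π + 2β = 256.3670°
tangent length = C·cosβ = 43.2319
L = (r1+r2)·wrap + 2·C·cosβ = 34·4.4744 + 2·43.2319 = 238.5951

L=238.595 wrap1=256.37_deg wrap2=256.37_deg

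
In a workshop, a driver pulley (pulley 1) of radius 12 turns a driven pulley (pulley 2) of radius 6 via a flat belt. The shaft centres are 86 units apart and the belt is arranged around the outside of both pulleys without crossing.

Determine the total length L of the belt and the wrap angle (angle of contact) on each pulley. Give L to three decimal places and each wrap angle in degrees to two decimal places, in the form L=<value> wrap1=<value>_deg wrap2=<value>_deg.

open belt: β = asin((r2−r1)/C) = asin(-6/86) = -4.0006°
wrap1 = π − 2β = 188.0013°
wrap2 = π + 2β = 171.9987°
tangent length = C·cosβ = 85.7904
L = r1·wrap1 + r2·wrap2 + 2·C·cosβ = 12·3.2812 + 6·3.0019 + 2·85.7904 = 228.9674

L=228.967 wrap1=188.00_deg wrap2=172.00_deg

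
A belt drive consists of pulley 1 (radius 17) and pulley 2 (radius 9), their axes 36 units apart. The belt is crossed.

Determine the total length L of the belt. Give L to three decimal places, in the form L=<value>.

L=173.446

crossed belt: β = asin((r1+r2)/C) = asin(26/36) = 46.2383°
wrap1 = wrap2 = π + 2β = 272.4765°
tangent length = C·cosβ = 24.8998
L = (r1+r2)·wrap + 2·C·cosβ = 26·4.7556 + 2·24.8998 = 173.4455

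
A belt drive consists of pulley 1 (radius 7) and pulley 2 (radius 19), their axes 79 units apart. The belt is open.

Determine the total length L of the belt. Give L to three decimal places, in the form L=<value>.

L=241.508

open belt: β = asin((r2−r1)/C) = asin(12/79) = 8.7370°
wrap1 = π − 2β = 162.5260°
wrap2 = π + 2β = 197.4740°
tangent length = C·cosβ = 78.0833
L = r1·wrap1 + r2·wrap2 + 2·C·cosβ = 7·2.8366 + 19·3.4466 + 2·78.0833 = 241.5077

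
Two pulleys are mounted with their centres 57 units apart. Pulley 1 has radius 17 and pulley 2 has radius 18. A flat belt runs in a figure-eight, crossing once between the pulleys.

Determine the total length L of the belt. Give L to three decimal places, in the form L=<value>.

crossed belt: β = asin((r1+r2)/C) = asin(35/57) = 37.8818°
wrap1 = wrap2 = π + 2β = 255.7637°
tangent length = C·cosβ = 44.9889
L = (r1+r2)·wrap + 2·C·cosβ = 35·4.4639 + 2·44.9889 = 246.2149

L=246.215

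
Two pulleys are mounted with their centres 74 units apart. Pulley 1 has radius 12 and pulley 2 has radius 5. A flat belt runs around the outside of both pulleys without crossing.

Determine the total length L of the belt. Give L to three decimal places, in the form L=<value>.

open belt: β = asin((r2−r1)/C) = asin(-7/74) = -5.4280°
wrap1 = π − 2β = 190.8560°
wrap2 = π + 2β = 169.1440°
tangent length = C·cosβ = 73.6682
L = r1·wrap1 + r2·wrap2 + 2·C·cosβ = 12·3.3311 + 5·2.9521 + 2·73.6682 = 202.0697

L=202.070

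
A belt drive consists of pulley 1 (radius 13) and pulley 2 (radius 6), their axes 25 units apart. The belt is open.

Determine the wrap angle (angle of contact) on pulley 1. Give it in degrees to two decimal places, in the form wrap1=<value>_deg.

open belt: β = asin((r2−r1)/C) = asin(-7/25) = -16.2602°
wrap1 = π − 2β = 212.5204°
wrap2 = π + 2β = 147.4796°

wrap1=212.52_deg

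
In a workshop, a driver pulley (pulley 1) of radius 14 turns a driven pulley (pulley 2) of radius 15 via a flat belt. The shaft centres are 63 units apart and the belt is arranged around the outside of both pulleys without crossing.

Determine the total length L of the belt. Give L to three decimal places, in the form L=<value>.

L=217.122

open belt: β = asin((r2−r1)/C) = asin(1/63) = 0.9095°
wrap1 = π − 2β = 178.1810°
wrap2 = π + 2β = 181.8190°
tangent length = C·cosβ = 62.9921
L = r1·wrap1 + r2·wrap2 + 2·C·cosβ = 14·3.1098 + 15·3.1733 + 2·62.9921 = 217.1221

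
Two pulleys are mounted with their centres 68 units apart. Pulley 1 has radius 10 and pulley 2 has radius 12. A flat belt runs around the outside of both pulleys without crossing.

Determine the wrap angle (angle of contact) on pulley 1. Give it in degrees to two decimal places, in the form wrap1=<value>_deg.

wrap1=176.63_deg

open belt: β = asin((r2−r1)/C) = asin(2/68) = 1.6854°
wrap1 = π − 2β = 176.6292°
wrap2 = π + 2β = 183.3708°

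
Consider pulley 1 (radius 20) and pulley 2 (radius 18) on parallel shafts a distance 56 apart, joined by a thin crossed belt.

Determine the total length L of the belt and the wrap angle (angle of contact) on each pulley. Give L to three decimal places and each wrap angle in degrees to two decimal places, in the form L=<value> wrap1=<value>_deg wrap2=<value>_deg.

crossed belt: β = asin((r1+r2)/C) = asin(38/56) = 42.7321°
wrap1 = wrap2 = π + 2β = 265.4642°
tangent length = C·cosβ = 41.1339
L = (r1+r2)·wrap + 2·C·cosβ = 38·4.6332 + 2·41.1339 = 258.3304

L=258.330 wrap1=265.46_deg wrap2=265.46_deg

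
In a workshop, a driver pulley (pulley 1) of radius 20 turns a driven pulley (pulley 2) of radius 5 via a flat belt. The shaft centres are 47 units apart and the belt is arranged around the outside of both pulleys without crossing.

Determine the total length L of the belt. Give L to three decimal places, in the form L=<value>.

L=177.369

open belt: β = asin((r2−r1)/C) = asin(-15/47) = -18.6115°
wrap1 = π − 2β = 217.2229°
wrap2 = π + 2β = 142.7771°
tangent length = C·cosβ = 44.5421
L = r1·wrap1 + r2·wrap2 + 2·C·cosβ = 20·3.7913 + 5·2.4919 + 2·44.5421 = 177.3690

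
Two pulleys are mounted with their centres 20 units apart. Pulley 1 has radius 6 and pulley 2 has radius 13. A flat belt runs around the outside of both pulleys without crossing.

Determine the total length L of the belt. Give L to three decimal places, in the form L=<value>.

L=102.166

open belt: β = asin((r2−r1)/C) = asin(7/20) = 20.4873°
wrap1 = π − 2β = 139.0254°
wrap2 = π + 2β = 220.9746°
tangent length = C·cosβ = 18.7350
L = r1·wrap1 + r2·wrap2 + 2·C·cosβ = 6·2.4265 + 13·3.8567 + 2·18.7350 = 102.1662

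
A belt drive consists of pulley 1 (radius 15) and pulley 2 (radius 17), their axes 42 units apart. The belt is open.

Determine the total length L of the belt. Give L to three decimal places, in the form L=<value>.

open belt: β = asin((r2−r1)/C) = asin(2/42) = 2.7294°
wrap1 = π − 2β = 174.5412°
wrap2 = π + 2β = 185.4588°
tangent length = C·cosβ = 41.9524
L = r1·wrap1 + r2·wrap2 + 2·C·cosβ = 15·3.0463 + 17·3.2369 + 2·41.9524 = 184.6262

L=184.626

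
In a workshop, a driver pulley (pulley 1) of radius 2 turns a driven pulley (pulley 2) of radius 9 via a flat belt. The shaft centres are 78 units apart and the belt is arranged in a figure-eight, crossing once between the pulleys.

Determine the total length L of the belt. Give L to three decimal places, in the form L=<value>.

L=192.111

crossed belt: β = asin((r1+r2)/C) = asin(11/78) = 8.1072°
wrap1 = wrap2 = π + 2β = 196.2144°
tangent length = C·cosβ = 77.2205
L = (r1+r2)·wrap + 2·C·cosβ = 11·3.4246 + 2·77.2205 = 192.1114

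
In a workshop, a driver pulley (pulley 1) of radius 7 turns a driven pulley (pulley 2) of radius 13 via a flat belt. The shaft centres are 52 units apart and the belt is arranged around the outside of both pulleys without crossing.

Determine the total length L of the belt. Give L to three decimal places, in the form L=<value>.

open belt: β = asin((r2−r1)/C) = asin(6/52) = 6.6258°
wrap1 = π − 2β = 166.7484°
wrap2 = π + 2β = 193.2516°
tangent length = C·cosβ = 51.6527
L = r1·wrap1 + r2·wrap2 + 2·C·cosβ = 7·2.9103 + 13·3.3729 + 2·51.6527 = 167.5249

L=167.525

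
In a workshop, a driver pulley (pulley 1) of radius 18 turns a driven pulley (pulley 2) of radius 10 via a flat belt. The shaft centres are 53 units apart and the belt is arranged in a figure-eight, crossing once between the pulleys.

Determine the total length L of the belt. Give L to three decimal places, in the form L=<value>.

L=209.134

crossed belt: β = asin((r1+r2)/C) = asin(28/53) = 31.8908°
wrap1 = wrap2 = π + 2β = 243.7816°
tangent length = C·cosβ = 45.0000
L = (r1+r2)·wrap + 2·C·cosβ = 28·4.2548 + 2·45.0000 = 209.1342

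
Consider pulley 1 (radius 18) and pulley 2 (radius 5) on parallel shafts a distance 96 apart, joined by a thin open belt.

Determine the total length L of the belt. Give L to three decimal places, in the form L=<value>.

L=266.020

open belt: β = asin((r2−r1)/C) = asin(-13/96) = -7.7827°
wrap1 = π − 2β = 195.5654°
wrap2 = π + 2β = 164.4346°
tangent length = C·cosβ = 95.1157
L = r1·wrap1 + r2·wrap2 + 2·C·cosβ = 18·3.4133 + 5·2.8699 + 2·95.1157 = 266.0198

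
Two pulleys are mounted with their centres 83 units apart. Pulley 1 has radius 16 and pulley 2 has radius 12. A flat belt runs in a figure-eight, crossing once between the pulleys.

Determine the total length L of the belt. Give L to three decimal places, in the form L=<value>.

L=263.503

crossed belt: β = asin((r1+r2)/C) = asin(28/83) = 19.7155°
wrap1 = wrap2 = π + 2β = 219.4309°
tangent length = C·cosβ = 78.1345
L = (r1+r2)·wrap + 2·C·cosβ = 28·3.8298 + 2·78.1345 = 263.5032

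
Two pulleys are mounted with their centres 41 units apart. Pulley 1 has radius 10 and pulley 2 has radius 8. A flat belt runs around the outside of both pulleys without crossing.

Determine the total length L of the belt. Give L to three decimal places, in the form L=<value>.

open belt: β = asin((r2−r1)/C) = asin(-2/41) = -2.7960°
wrap1 = π − 2β = 185.5921°
wrap2 = π + 2β = 174.4079°
tangent length = C·cosβ = 40.9512
L = r1·wrap1 + r2·wrap2 + 2·C·cosβ = 10·3.2392 + 8·3.0440 + 2·40.9512 = 138.6462

L=138.646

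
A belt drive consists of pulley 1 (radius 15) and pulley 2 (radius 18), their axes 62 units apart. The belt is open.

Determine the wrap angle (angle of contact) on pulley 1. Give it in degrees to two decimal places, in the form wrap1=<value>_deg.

wrap1=174.45_deg

open belt: β = asin((r2−r1)/C) = asin(3/62) = 2.7735°
wrap1 = π − 2β = 174.4531°
wrap2 = π + 2β = 185.5469°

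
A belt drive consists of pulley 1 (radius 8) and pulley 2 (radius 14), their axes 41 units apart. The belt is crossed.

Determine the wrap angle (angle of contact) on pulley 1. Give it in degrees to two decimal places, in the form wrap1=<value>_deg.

crossed belt: β = asin((r1+r2)/C) = asin(22/41) = 32.4515°
wrap1 = wrap2 = π + 2β = 244.9030°

wrap1=244.90_deg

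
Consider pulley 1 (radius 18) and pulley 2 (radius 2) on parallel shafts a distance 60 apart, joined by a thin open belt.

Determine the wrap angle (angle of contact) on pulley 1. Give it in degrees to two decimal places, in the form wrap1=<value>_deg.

wrap1=210.93_deg

open belt: β = asin((r2−r1)/C) = asin(-16/60) = -15.4660°
wrap1 = π − 2β = 210.9320°
wrap2 = π + 2β = 149.0680°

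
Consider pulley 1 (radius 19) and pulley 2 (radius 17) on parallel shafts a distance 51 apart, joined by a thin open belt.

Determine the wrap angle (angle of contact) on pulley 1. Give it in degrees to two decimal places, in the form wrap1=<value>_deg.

open belt: β = asin((r2−r1)/C) = asin(-2/51) = -2.2475°
wrap1 = π − 2β = 184.4949°
wrap2 = π + 2β = 175.5051°

wrap1=184.49_deg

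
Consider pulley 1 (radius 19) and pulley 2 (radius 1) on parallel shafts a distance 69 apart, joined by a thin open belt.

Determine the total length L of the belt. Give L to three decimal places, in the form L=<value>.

open belt: β = asin((r2−r1)/C) = asin(-18/69) = -15.1217°
wrap1 = π − 2β = 210.2433°
wrap2 = π + 2β = 149.7567°
tangent length = C·cosβ = 66.6108
L = r1·wrap1 + r2·wrap2 + 2·C·cosβ = 19·3.6694 + 1·2.6137 + 2·66.6108 = 205.5547

L=205.555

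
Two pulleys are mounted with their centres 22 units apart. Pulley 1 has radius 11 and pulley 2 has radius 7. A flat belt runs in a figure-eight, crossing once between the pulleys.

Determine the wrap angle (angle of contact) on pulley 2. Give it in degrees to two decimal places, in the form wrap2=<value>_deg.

crossed belt: β = asin((r1+r2)/C) = asin(18/22) = 54.9032°
wrap1 = wrap2 = π + 2β = 289.8064°

wrap2=289.81_deg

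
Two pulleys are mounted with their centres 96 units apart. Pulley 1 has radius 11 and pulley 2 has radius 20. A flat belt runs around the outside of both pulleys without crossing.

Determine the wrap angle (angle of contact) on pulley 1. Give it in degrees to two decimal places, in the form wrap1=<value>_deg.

open belt: β = asin((r2−r1)/C) = asin(9/96) = 5.3794°
wrap1 = π − 2β = 169.2412°
wrap2 = π + 2β = 190.7588°

wrap1=169.24_deg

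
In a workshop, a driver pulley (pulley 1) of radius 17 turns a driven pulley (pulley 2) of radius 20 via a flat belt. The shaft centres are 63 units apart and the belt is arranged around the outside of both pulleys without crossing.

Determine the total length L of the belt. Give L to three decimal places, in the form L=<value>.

L=242.382

open belt: β = asin((r2−r1)/C) = asin(3/63) = 2.7294°
wrap1 = π − 2β = 174.5412°
wrap2 = π + 2β = 185.4588°
tangent length = C·cosβ = 62.9285
L = r1·wrap1 + r2·wrap2 + 2·C·cosβ = 17·3.0463 + 20·3.2369 + 2·62.9285 = 242.3818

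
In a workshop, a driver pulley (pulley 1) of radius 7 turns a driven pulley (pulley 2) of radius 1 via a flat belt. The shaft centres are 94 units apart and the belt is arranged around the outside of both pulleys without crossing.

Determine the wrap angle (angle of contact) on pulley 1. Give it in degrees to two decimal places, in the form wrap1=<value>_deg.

wrap1=187.32_deg

open belt: β = asin((r2−r1)/C) = asin(-6/94) = -3.6597°
wrap1 = π − 2β = 187.3193°
wrap2 = π + 2β = 172.6807°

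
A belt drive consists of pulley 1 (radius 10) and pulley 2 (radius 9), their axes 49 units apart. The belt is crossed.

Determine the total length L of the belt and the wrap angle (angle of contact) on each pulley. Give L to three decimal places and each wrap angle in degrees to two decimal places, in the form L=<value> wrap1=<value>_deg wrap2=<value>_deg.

L=165.154 wrap1=225.63_deg wrap2=225.63_deg

crossed belt: β = asin((r1+r2)/C) = asin(19/49) = 22.8149°
wrap1 = wrap2 = π + 2β = 225.6298°
tangent length = C·cosβ = 45.1664
L = (r1+r2)·wrap + 2·C·cosβ = 19·3.9380 + 2·45.1664 = 165.1544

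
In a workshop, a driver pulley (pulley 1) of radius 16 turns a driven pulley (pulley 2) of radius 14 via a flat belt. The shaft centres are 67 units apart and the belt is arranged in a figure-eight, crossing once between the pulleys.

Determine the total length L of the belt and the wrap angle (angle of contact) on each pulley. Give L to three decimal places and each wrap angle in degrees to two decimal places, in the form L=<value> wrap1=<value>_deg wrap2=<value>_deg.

crossed belt: β = asin((r1+r2)/C) = asin(30/67) = 26.6001°
wrap1 = wrap2 = π + 2β = 233.2003°
tangent length = C·cosβ = 59.9083
L = (r1+r2)·wrap + 2·C·cosβ = 30·4.0701 + 2·59.9083 = 241.9199

L=241.920 wrap1=233.20_deg wrap2=233.20_deg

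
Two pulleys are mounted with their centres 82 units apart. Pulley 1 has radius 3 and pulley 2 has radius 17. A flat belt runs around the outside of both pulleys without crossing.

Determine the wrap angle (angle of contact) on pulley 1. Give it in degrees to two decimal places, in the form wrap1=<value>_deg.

wrap1=160.34_deg

open belt: β = asin((r2−r1)/C) = asin(14/82) = 9.8304°
wrap1 = π − 2β = 160.3393°
wrap2 = π + 2β = 199.6607°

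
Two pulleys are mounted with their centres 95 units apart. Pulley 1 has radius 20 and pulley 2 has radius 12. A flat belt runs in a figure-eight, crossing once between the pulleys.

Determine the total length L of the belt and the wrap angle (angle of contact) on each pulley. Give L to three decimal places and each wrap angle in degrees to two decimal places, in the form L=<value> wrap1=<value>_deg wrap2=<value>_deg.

L=301.415 wrap1=219.37_deg wrap2=219.37_deg

crossed belt: β = asin((r1+r2)/C) = asin(32/95) = 19.6846°
wrap1 = wrap2 = π + 2β = 219.3692°
tangent length = C·cosβ = 89.4483
L = (r1+r2)·wrap + 2·C·cosβ = 32·3.8287 + 2·89.4483 = 301.4155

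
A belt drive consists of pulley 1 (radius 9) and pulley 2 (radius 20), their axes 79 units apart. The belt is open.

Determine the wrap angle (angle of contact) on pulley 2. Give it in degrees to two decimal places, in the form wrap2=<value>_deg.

open belt: β = asin((r2−r1)/C) = asin(11/79) = 8.0039°
wrap1 = π − 2β = 163.9922°
wrap2 = π + 2β = 196.0078°

wrap2=196.01_deg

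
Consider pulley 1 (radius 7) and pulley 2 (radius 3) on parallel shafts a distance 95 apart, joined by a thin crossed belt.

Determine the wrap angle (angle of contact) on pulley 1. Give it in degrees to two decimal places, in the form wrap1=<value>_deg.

crossed belt: β = asin((r1+r2)/C) = asin(10/95) = 6.0423°
wrap1 = wrap2 = π + 2β = 192.0847°

wrap1=192.08_deg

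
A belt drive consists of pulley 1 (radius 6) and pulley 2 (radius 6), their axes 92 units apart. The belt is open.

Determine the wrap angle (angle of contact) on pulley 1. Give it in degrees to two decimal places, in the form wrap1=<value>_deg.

wrap1=180.00_deg

open belt: β = asin((r2−r1)/C) = asin(0/92) = 0.0000°
wrap1 = π − 2β = 180.0000°
wrap2 = π + 2β = 180.0000°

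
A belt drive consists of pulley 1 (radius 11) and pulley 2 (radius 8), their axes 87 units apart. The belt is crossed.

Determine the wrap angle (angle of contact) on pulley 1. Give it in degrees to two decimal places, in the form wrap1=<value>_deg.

wrap1=205.23_deg

crossed belt: β = asin((r1+r2)/C) = asin(19/87) = 12.6145°
wrap1 = wrap2 = π + 2β = 205.2291°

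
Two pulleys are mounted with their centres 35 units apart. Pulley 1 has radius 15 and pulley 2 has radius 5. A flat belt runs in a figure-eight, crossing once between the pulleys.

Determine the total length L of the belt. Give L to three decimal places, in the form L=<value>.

crossed belt: β = asin((r1+r2)/C) = asin(20/35) = 34.8499°
wrap1 = wrap2 = π + 2β = 249.6998°
tangent length = C·cosβ = 28.7228
L = (r1+r2)·wrap + 2·C·cosβ = 20·4.3581 + 2·28.7228 = 144.6073

L=144.607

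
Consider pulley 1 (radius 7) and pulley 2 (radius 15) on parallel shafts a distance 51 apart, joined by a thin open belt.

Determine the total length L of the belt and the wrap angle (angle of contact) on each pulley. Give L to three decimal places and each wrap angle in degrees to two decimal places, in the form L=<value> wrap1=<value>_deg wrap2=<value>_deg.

open belt: β = asin((r2−r1)/C) = asin(8/51) = 9.0248°
wrap1 = π − 2β = 161.9503°
wrap2 = π + 2β = 198.0497°
tangent length = C·cosβ = 50.3686
L = r1·wrap1 + r2·wrap2 + 2·C·cosβ = 7·2.8266 + 15·3.4566 + 2·50.3686 = 172.3725

L=172.373 wrap1=161.95_deg wrap2=198.05_deg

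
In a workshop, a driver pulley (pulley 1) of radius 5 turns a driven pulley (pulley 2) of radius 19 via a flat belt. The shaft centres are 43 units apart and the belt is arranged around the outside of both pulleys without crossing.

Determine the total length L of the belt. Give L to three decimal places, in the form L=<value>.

L=165.998

open belt: β = asin((r2−r1)/C) = asin(14/43) = 19.0008°
wrap1 = π − 2β = 141.9984°
wrap2 = π + 2β = 218.0016°
tangent length = C·cosβ = 40.6571
L = r1·wrap1 + r2·wrap2 + 2·C·cosβ = 5·2.4783 + 19·3.8048 + 2·40.6571 = 165.9980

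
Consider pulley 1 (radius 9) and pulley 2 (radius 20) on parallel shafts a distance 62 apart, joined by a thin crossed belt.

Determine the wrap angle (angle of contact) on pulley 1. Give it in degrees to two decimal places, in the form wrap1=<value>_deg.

wrap1=235.78_deg

crossed belt: β = asin((r1+r2)/C) = asin(29/62) = 27.8878°
wrap1 = wrap2 = π + 2β = 235.7756°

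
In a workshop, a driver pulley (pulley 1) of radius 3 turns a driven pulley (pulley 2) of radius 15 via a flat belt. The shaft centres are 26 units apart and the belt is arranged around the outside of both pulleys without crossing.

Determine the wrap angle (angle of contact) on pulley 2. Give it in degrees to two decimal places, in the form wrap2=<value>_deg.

wrap2=234.97_deg

open belt: β = asin((r2−r1)/C) = asin(12/26) = 27.4864°
wrap1 = π − 2β = 125.0271°
wrap2 = π + 2β = 234.9729°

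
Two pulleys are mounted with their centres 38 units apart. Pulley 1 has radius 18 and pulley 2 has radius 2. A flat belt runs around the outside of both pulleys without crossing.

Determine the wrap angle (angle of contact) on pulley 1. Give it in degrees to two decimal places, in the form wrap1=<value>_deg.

open belt: β = asin((r2−r1)/C) = asin(-16/38) = -24.9011°
wrap1 = π − 2β = 229.8021°
wrap2 = π + 2β = 130.1979°

wrap1=229.80_deg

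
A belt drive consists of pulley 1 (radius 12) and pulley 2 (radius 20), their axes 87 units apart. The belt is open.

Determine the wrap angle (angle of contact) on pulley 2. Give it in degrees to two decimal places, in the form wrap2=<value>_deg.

open belt: β = asin((r2−r1)/C) = asin(8/87) = 5.2760°
wrap1 = π − 2β = 169.4479°
wrap2 = π + 2β = 190.5521°

wrap2=190.55_deg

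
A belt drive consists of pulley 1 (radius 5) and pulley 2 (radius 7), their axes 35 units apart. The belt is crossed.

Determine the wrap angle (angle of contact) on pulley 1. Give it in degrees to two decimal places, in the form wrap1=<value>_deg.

crossed belt: β = asin((r1+r2)/C) = asin(12/35) = 20.0510°
wrap1 = wrap2 = π + 2β = 220.1021°

wrap1=220.10_deg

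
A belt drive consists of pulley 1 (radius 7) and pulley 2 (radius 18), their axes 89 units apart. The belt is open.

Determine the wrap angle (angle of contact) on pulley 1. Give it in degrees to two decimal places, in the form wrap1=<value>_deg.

wrap1=165.80_deg

open belt: β = asin((r2−r1)/C) = asin(11/89) = 7.0997°
wrap1 = π − 2β = 165.8007°
wrap2 = π + 2β = 194.1993°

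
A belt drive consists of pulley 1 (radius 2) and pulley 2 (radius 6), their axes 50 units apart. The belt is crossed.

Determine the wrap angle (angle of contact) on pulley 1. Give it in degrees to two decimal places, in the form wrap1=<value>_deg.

crossed belt: β = asin((r1+r2)/C) = asin(8/50) = 9.2069°
wrap1 = wrap2 = π + 2β = 198.4138°

wrap1=198.41_deg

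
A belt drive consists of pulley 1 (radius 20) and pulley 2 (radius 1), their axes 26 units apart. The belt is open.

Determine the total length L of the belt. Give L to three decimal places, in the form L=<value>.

open belt: β = asin((r2−r1)/C) = asin(-19/26) = -46.9509°
wrap1 = π − 2β = 273.9018°
wrap2 = π + 2β = 86.0982°
tangent length = C·cosβ = 17.7482
L = r1·wrap1 + r2·wrap2 + 2·C·cosβ = 20·4.7805 + 1·1.5027 + 2·17.7482 = 132.6090

L=132.609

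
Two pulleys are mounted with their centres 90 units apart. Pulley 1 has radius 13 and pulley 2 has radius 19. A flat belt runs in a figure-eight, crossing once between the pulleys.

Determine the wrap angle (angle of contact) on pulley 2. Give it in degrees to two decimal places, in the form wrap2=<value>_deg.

wrap2=221.65_deg

crossed belt: β = asin((r1+r2)/C) = asin(32/90) = 20.8275°
wrap1 = wrap2 = π + 2β = 221.6550°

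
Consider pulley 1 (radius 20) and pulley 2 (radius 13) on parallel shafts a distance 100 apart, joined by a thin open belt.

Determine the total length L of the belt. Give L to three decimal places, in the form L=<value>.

open belt: β = asin((r2−r1)/C) = asin(-7/100) = -4.0140°
wrap1 = π − 2β = 188.0280°
wrap2 = π + 2β = 171.9720°
tangent length = C·cosβ = 99.7547
L = r1·wrap1 + r2·wrap2 + 2·C·cosβ = 20·3.2817 + 13·3.0015 + 2·99.7547 = 304.1628

L=304.163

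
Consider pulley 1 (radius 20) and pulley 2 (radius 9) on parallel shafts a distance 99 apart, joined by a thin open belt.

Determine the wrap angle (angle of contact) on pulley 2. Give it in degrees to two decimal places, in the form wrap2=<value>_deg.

wrap2=167.24_deg

open belt: β = asin((r2−r1)/C) = asin(-11/99) = -6.3794°
wrap1 = π − 2β = 192.7587°
wrap2 = π + 2β = 167.2413°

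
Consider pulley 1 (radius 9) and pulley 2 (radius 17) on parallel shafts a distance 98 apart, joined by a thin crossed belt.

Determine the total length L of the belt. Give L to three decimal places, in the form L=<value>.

L=284.621

crossed belt: β = asin((r1+r2)/C) = asin(26/98) = 15.3851°
wrap1 = wrap2 = π + 2β = 210.7703°
tangent length = C·cosβ = 94.4881
L = (r1+r2)·wrap + 2·C·cosβ = 26·3.6786 + 2·94.4881 = 284.6207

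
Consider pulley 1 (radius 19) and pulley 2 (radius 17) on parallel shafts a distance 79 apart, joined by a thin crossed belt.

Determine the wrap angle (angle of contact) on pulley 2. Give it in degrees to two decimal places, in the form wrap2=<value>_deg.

wrap2=234.22_deg

crossed belt: β = asin((r1+r2)/C) = asin(36/79) = 27.1097°
wrap1 = wrap2 = π + 2β = 234.2195°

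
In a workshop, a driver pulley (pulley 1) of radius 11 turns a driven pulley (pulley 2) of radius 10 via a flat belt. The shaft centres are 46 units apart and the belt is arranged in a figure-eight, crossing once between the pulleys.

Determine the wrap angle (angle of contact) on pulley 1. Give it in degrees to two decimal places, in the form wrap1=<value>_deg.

wrap1=234.33_deg

crossed belt: β = asin((r1+r2)/C) = asin(21/46) = 27.1629°
wrap1 = wrap2 = π + 2β = 234.3258°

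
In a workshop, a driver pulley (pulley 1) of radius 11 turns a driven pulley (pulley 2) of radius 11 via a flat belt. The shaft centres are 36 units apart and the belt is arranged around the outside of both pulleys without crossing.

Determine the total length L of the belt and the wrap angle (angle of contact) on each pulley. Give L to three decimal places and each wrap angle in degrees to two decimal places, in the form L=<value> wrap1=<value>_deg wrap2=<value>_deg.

open belt: β = asin((r2−r1)/C) = asin(0/36) = 0.0000°
wrap1 = π − 2β = 180.0000°
wrap2 = π + 2β = 180.0000°
tangent length = C·cosβ = 36.0000
L = r1·wrap1 + r2·wrap2 + 2·C·cosβ = 11·3.1416 + 11·3.1416 + 2·36.0000 = 141.1150

L=141.115 wrap1=180.00_deg wrap2=180.00_deg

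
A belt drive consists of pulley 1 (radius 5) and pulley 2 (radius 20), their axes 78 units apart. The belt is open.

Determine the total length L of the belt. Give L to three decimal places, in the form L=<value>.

L=237.433

open belt: β = asin((r2−r1)/C) = asin(15/78) = 11.0875°
wrap1 = π − 2β = 157.8250°
wrap2 = π + 2β = 202.1750°
tangent length = C·cosβ = 76.5441
L = r1·wrap1 + r2·wrap2 + 2·C·cosβ = 5·2.7546 + 20·3.5286 + 2·76.5441 = 237.4334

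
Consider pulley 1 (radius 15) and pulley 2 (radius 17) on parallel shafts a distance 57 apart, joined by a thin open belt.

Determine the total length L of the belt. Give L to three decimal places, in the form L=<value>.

L=214.601

open belt: β = asin((r2−r1)/C) = asin(2/57) = 2.0108°
wrap1 = π − 2β = 175.9784°
wrap2 = π + 2β = 184.0216°
tangent length = C·cosβ = 56.9649
L = r1·wrap1 + r2·wrap2 + 2·C·cosβ = 15·3.0714 + 17·3.2118 + 2·56.9649 = 214.6011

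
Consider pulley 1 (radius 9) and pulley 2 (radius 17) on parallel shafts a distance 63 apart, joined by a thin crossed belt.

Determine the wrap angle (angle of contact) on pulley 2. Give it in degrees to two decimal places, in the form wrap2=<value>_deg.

wrap2=228.75_deg

crossed belt: β = asin((r1+r2)/C) = asin(26/63) = 24.3745°
wrap1 = wrap2 = π + 2β = 228.7489°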